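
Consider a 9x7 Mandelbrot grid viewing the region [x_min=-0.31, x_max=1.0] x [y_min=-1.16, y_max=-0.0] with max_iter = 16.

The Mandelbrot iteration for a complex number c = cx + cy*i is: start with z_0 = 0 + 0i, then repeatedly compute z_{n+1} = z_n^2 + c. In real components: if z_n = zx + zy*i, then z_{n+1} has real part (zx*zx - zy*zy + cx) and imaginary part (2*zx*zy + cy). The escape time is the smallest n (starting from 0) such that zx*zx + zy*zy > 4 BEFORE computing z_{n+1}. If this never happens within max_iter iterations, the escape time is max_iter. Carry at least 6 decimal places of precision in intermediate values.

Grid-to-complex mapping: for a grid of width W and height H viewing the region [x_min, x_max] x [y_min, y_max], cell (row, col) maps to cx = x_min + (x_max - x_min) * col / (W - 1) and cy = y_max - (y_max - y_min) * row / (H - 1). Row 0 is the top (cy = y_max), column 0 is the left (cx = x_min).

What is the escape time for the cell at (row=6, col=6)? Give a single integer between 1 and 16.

z_0 = 0 + 0i, c = 0.6725 + -1.1600i
Iter 1: z = 0.6725 + -1.1600i, |z|^2 = 1.7979
Iter 2: z = -0.2208 + -2.7202i, |z|^2 = 7.4483
Escaped at iteration 2

Answer: 2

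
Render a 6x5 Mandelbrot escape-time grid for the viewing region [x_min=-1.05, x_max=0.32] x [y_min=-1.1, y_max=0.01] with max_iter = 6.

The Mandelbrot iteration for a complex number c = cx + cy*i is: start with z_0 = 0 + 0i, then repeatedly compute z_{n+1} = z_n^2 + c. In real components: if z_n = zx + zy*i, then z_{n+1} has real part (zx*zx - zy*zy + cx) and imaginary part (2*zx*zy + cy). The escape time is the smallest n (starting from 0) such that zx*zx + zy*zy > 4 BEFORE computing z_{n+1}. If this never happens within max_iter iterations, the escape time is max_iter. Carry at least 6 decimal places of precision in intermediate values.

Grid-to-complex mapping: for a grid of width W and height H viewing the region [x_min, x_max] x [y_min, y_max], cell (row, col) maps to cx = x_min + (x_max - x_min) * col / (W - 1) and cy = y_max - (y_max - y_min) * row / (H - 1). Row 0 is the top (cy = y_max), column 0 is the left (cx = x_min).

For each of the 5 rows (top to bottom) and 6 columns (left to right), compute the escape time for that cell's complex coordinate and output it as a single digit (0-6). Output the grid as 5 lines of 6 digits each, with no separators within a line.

(row=0, col=0): c = -1.0500 + 0.0100i → escape time 6
(row=0, col=1): c = -0.7760 + 0.0100i → escape time 6
(row=0, col=2): c = -0.5020 + 0.0100i → escape time 6
(row=0, col=3): c = -0.2280 + 0.0100i → escape time 6
(row=0, col=4): c = 0.0460 + 0.0100i → escape time 6
(row=0, col=5): c = 0.3200 + 0.0100i → escape time 6
(row=1, col=0): c = -1.0500 + -0.2675i → escape time 6
(row=1, col=1): c = -0.7760 + -0.2675i → escape time 6
(row=1, col=2): c = -0.5020 + -0.2675i → escape time 6
(row=1, col=3): c = -0.2280 + -0.2675i → escape time 6
(row=1, col=4): c = 0.0460 + -0.2675i → escape time 6
(row=1, col=5): c = 0.3200 + -0.2675i → escape time 6
(row=2, col=0): c = -1.0500 + -0.5450i → escape time 5
(row=2, col=1): c = -0.7760 + -0.5450i → escape time 6
(row=2, col=2): c = -0.5020 + -0.5450i → escape time 6
(row=2, col=3): c = -0.2280 + -0.5450i → escape time 6
(row=2, col=4): c = 0.0460 + -0.5450i → escape time 6
(row=2, col=5): c = 0.3200 + -0.5450i → escape time 6
(row=3, col=0): c = -1.0500 + -0.8225i → escape time 3
(row=3, col=1): c = -0.7760 + -0.8225i → escape time 4
(row=3, col=2): c = -0.5020 + -0.8225i → escape time 5
(row=3, col=3): c = -0.2280 + -0.8225i → escape time 6
(row=3, col=4): c = 0.0460 + -0.8225i → escape time 6
(row=3, col=5): c = 0.3200 + -0.8225i → escape time 4
(row=4, col=0): c = -1.0500 + -1.1000i → escape time 3
(row=4, col=1): c = -0.7760 + -1.1000i → escape time 3
(row=4, col=2): c = -0.5020 + -1.1000i → escape time 4
(row=4, col=3): c = -0.2280 + -1.1000i → escape time 6
(row=4, col=4): c = 0.0460 + -1.1000i → escape time 4
(row=4, col=5): c = 0.3200 + -1.1000i → escape time 3

Answer: 666666
666666
566666
345664
334643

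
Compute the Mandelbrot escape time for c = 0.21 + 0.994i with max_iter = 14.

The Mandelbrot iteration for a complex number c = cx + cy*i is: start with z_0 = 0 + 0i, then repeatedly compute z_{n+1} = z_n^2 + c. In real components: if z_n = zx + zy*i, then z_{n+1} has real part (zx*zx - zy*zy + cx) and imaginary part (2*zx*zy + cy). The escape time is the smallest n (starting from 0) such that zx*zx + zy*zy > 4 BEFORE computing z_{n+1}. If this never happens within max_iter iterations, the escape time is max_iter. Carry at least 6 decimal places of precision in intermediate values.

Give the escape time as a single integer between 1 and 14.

z_0 = 0 + 0i, c = 0.2100 + 0.9940i
Iter 1: z = 0.2100 + 0.9940i, |z|^2 = 1.0321
Iter 2: z = -0.7339 + 1.4115i, |z|^2 = 2.5309
Iter 3: z = -1.2436 + -1.0779i, |z|^2 = 2.7084
Iter 4: z = 0.5948 + 3.6749i, |z|^2 = 13.8587
Escaped at iteration 4

Answer: 4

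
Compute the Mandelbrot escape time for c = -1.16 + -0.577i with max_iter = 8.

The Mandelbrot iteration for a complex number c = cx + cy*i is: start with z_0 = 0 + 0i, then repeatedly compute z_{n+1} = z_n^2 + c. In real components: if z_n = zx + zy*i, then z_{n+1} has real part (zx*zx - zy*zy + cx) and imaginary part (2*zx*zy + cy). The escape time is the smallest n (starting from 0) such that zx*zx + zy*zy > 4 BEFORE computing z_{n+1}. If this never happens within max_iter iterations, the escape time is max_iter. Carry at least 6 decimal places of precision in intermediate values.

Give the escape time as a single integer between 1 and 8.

z_0 = 0 + 0i, c = -1.1600 + -0.5770i
Iter 1: z = -1.1600 + -0.5770i, |z|^2 = 1.6785
Iter 2: z = -0.1473 + 0.7616i, |z|^2 = 0.6018
Iter 3: z = -1.7184 + -0.8014i, |z|^2 = 3.5951
Iter 4: z = 1.1506 + 2.1773i, |z|^2 = 6.0645
Escaped at iteration 4

Answer: 4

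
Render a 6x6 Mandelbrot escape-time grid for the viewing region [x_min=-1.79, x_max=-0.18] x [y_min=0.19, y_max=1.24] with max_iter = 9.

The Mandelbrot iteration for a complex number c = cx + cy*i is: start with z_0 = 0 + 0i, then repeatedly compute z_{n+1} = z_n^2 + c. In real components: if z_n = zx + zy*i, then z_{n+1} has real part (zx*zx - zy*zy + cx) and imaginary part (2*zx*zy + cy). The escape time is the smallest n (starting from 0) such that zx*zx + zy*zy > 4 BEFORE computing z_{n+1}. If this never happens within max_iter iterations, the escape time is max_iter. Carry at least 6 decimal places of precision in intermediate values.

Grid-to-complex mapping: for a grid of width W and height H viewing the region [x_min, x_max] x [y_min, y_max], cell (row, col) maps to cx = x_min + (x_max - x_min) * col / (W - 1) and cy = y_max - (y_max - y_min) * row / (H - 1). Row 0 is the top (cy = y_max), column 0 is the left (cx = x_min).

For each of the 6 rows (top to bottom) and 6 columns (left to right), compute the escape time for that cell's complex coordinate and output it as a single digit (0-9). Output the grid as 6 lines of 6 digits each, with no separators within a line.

Answer: 122333
123349
233459
334599
347799
459999

Derivation:
(row=0, col=0): c = -1.7900 + 1.2400i → escape time 1
(row=0, col=1): c = -1.4680 + 1.2400i → escape time 2
(row=0, col=2): c = -1.1460 + 1.2400i → escape time 2
(row=0, col=3): c = -0.8240 + 1.2400i → escape time 3
(row=0, col=4): c = -0.5020 + 1.2400i → escape time 3
(row=0, col=5): c = -0.1800 + 1.2400i → escape time 3
(row=1, col=0): c = -1.7900 + 1.0300i → escape time 1
(row=1, col=1): c = -1.4680 + 1.0300i → escape time 2
(row=1, col=2): c = -1.1460 + 1.0300i → escape time 3
(row=1, col=3): c = -0.8240 + 1.0300i → escape time 3
(row=1, col=4): c = -0.5020 + 1.0300i → escape time 4
(row=1, col=5): c = -0.1800 + 1.0300i → escape time 9
(row=2, col=0): c = -1.7900 + 0.8200i → escape time 2
(row=2, col=1): c = -1.4680 + 0.8200i → escape time 3
(row=2, col=2): c = -1.1460 + 0.8200i → escape time 3
(row=2, col=3): c = -0.8240 + 0.8200i → escape time 4
(row=2, col=4): c = -0.5020 + 0.8200i → escape time 5
(row=2, col=5): c = -0.1800 + 0.8200i → escape time 9
(row=3, col=0): c = -1.7900 + 0.6100i → escape time 3
(row=3, col=1): c = -1.4680 + 0.6100i → escape time 3
(row=3, col=2): c = -1.1460 + 0.6100i → escape time 4
(row=3, col=3): c = -0.8240 + 0.6100i → escape time 5
(row=3, col=4): c = -0.5020 + 0.6100i → escape time 9
(row=3, col=5): c = -0.1800 + 0.6100i → escape time 9
(row=4, col=0): c = -1.7900 + 0.4000i → escape time 3
(row=4, col=1): c = -1.4680 + 0.4000i → escape time 4
(row=4, col=2): c = -1.1460 + 0.4000i → escape time 7
(row=4, col=3): c = -0.8240 + 0.4000i → escape time 7
(row=4, col=4): c = -0.5020 + 0.4000i → escape time 9
(row=4, col=5): c = -0.1800 + 0.4000i → escape time 9
(row=5, col=0): c = -1.7900 + 0.1900i → escape time 4
(row=5, col=1): c = -1.4680 + 0.1900i → escape time 5
(row=5, col=2): c = -1.1460 + 0.1900i → escape time 9
(row=5, col=3): c = -0.8240 + 0.1900i → escape time 9
(row=5, col=4): c = -0.5020 + 0.1900i → escape time 9
(row=5, col=5): c = -0.1800 + 0.1900i → escape time 9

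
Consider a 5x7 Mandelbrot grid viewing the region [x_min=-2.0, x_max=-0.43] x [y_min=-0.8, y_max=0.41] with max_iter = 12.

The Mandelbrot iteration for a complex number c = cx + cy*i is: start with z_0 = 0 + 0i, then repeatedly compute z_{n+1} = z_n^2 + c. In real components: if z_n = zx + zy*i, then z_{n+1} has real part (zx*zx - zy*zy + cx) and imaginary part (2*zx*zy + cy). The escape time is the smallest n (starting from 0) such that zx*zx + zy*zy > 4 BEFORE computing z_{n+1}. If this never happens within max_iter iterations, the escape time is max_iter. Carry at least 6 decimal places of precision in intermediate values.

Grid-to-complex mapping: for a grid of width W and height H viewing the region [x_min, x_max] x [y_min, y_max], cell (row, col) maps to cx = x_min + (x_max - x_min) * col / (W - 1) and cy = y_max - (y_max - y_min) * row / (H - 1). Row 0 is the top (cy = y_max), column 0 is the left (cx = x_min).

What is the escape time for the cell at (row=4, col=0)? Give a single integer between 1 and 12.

z_0 = 0 + 0i, c = -2.0000 + -0.3967i
Iter 1: z = -2.0000 + -0.3967i, |z|^2 = 4.1573
Escaped at iteration 1

Answer: 1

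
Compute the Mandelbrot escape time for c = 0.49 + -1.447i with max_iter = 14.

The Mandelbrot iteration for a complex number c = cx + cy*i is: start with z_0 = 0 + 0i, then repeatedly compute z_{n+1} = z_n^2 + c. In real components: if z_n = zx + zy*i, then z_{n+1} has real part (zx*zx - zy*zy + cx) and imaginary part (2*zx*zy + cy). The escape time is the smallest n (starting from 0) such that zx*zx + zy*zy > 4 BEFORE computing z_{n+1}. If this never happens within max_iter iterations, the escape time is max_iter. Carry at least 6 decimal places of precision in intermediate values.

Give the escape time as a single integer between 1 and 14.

z_0 = 0 + 0i, c = 0.4900 + -1.4470i
Iter 1: z = 0.4900 + -1.4470i, |z|^2 = 2.3339
Iter 2: z = -1.3637 + -2.8651i, |z|^2 = 10.0683
Escaped at iteration 2

Answer: 2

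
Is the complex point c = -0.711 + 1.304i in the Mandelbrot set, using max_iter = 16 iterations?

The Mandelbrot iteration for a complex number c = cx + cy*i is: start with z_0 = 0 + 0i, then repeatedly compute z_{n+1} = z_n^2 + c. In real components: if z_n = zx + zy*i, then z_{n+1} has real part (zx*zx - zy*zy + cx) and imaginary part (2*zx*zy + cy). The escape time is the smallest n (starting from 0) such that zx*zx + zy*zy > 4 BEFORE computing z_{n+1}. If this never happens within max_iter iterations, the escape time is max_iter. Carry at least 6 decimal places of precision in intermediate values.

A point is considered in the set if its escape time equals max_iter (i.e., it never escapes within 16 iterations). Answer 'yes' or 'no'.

Answer: no

Derivation:
z_0 = 0 + 0i, c = -0.7110 + 1.3040i
Iter 1: z = -0.7110 + 1.3040i, |z|^2 = 2.2059
Iter 2: z = -1.9059 + -0.5503i, |z|^2 = 3.9353
Iter 3: z = 2.6186 + 3.4016i, |z|^2 = 18.4279
Escaped at iteration 3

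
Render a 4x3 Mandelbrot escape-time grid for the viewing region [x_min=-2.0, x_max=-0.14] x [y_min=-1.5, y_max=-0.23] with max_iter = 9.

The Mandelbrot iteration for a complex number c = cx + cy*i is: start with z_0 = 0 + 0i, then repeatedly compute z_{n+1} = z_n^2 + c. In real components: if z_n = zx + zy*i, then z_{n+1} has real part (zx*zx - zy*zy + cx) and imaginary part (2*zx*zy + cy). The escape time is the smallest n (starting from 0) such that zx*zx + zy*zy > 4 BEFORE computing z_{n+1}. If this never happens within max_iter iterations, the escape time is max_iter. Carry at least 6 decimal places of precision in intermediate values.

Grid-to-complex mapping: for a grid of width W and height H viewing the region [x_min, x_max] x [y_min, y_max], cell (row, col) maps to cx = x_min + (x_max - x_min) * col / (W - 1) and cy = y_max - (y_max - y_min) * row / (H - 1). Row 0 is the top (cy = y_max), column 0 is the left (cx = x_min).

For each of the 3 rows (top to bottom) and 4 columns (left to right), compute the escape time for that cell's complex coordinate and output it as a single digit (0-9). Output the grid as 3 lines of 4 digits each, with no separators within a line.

(row=0, col=0): c = -2.0000 + -0.2300i → escape time 1
(row=0, col=1): c = -1.3800 + -0.2300i → escape time 6
(row=0, col=2): c = -0.7600 + -0.2300i → escape time 9
(row=0, col=3): c = -0.1400 + -0.2300i → escape time 9
(row=1, col=0): c = -2.0000 + -0.8650i → escape time 1
(row=1, col=1): c = -1.3800 + -0.8650i → escape time 3
(row=1, col=2): c = -0.7600 + -0.8650i → escape time 4
(row=1, col=3): c = -0.1400 + -0.8650i → escape time 9
(row=2, col=0): c = -2.0000 + -1.5000i → escape time 1
(row=2, col=1): c = -1.3800 + -1.5000i → escape time 1
(row=2, col=2): c = -0.7600 + -1.5000i → escape time 2
(row=2, col=3): c = -0.1400 + -1.5000i → escape time 2

Answer: 1699
1349
1122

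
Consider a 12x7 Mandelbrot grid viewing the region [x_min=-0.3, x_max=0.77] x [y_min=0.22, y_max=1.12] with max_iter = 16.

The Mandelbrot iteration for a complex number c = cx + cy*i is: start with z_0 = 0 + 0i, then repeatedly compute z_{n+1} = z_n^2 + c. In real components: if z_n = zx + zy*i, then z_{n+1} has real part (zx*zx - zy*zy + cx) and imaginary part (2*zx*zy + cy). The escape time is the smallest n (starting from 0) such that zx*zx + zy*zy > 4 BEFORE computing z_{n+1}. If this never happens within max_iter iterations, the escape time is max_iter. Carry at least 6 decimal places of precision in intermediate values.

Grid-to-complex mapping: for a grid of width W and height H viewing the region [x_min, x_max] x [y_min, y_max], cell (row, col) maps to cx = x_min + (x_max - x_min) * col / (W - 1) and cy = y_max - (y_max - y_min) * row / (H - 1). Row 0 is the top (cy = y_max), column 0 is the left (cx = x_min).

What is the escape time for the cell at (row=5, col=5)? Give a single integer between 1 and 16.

z_0 = 0 + 0i, c = 0.1864 + 0.3700i
Iter 1: z = 0.1864 + 0.3700i, |z|^2 = 0.1716
Iter 2: z = 0.0842 + 0.5079i, |z|^2 = 0.2651
Iter 3: z = -0.0645 + 0.4555i, |z|^2 = 0.2117
Iter 4: z = -0.0170 + 0.3112i, |z|^2 = 0.0971
Iter 5: z = 0.0898 + 0.3594i, |z|^2 = 0.1373
Iter 6: z = 0.0652 + 0.4345i, |z|^2 = 0.1931
Iter 7: z = 0.0018 + 0.4267i, |z|^2 = 0.1821
Iter 8: z = 0.0043 + 0.3715i, |z|^2 = 0.1380
Iter 9: z = 0.0484 + 0.3732i, |z|^2 = 0.1416
Iter 10: z = 0.0494 + 0.4061i, |z|^2 = 0.1674
Iter 11: z = 0.0239 + 0.4101i, |z|^2 = 0.1688
Iter 12: z = 0.0187 + 0.3896i, |z|^2 = 0.1521
Iter 13: z = 0.0349 + 0.3846i, |z|^2 = 0.1491
Iter 14: z = 0.0397 + 0.3969i, |z|^2 = 0.1591
Iter 15: z = 0.0304 + 0.4015i, |z|^2 = 0.1621

Answer: 16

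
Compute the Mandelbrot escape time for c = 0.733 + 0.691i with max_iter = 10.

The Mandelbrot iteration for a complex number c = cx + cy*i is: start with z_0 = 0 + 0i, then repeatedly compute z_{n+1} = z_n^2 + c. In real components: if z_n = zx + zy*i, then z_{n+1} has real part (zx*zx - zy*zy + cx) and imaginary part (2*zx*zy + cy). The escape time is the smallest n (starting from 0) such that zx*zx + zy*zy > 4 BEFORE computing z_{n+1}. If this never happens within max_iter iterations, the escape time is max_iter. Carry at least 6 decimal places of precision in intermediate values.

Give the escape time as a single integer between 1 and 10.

Answer: 3

Derivation:
z_0 = 0 + 0i, c = 0.7330 + 0.6910i
Iter 1: z = 0.7330 + 0.6910i, |z|^2 = 1.0148
Iter 2: z = 0.7928 + 1.7040i, |z|^2 = 3.5322
Iter 3: z = -1.5421 + 3.3929i, |z|^2 = 13.8898
Escaped at iteration 3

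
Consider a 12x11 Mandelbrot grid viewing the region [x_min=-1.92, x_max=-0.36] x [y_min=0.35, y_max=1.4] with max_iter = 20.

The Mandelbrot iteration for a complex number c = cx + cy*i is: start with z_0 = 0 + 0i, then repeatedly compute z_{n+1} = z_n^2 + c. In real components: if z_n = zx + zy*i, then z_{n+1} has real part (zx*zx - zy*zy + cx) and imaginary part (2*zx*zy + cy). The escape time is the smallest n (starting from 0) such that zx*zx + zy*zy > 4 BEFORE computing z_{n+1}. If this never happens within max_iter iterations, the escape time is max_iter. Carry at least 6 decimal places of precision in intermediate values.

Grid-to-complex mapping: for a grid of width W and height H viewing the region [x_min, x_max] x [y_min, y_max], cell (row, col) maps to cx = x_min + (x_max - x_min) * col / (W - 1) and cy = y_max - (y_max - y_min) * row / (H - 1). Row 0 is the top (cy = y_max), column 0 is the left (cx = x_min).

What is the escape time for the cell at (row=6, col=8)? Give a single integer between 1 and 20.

z_0 = 0 + 0i, c = -0.7855 + 0.7700i
Iter 1: z = -0.7855 + 0.7700i, |z|^2 = 1.2098
Iter 2: z = -0.7614 + -0.4396i, |z|^2 = 0.7730
Iter 3: z = -0.3989 + 1.4394i, |z|^2 = 2.2311
Iter 4: z = -2.6983 + -0.3785i, |z|^2 = 7.4240
Escaped at iteration 4

Answer: 4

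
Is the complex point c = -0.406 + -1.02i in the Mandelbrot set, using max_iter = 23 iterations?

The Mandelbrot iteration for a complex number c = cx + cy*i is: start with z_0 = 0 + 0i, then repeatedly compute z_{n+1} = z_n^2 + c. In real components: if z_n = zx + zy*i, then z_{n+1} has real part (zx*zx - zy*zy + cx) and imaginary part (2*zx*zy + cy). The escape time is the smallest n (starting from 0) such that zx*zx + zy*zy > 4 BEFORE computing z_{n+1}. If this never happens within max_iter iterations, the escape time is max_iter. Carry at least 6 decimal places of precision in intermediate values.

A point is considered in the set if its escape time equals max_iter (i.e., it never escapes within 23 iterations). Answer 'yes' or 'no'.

Answer: no

Derivation:
z_0 = 0 + 0i, c = -0.4060 + -1.0200i
Iter 1: z = -0.4060 + -1.0200i, |z|^2 = 1.2052
Iter 2: z = -1.2816 + -0.1918i, |z|^2 = 1.6792
Iter 3: z = 1.1996 + -0.5285i, |z|^2 = 1.7184
Iter 4: z = 0.7538 + -2.2880i, |z|^2 = 5.8032
Escaped at iteration 4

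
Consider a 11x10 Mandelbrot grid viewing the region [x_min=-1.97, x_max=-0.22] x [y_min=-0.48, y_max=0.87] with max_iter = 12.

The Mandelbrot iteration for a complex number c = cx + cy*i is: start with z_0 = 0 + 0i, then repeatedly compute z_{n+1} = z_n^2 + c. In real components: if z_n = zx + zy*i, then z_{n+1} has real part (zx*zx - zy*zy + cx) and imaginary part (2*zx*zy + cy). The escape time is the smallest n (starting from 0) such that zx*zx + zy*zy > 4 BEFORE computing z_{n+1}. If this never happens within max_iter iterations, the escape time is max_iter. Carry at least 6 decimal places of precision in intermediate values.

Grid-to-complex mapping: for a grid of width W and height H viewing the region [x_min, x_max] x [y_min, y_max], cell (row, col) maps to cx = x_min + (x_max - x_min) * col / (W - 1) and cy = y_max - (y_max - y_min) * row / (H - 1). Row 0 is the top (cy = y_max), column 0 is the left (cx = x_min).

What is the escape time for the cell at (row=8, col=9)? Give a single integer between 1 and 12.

Answer: 12

Derivation:
z_0 = 0 + 0i, c = -0.3950 + -0.3300i
Iter 1: z = -0.3950 + -0.3300i, |z|^2 = 0.2649
Iter 2: z = -0.3479 + -0.0693i, |z|^2 = 0.1258
Iter 3: z = -0.2788 + -0.2818i, |z|^2 = 0.1571
Iter 4: z = -0.3967 + -0.1729i, |z|^2 = 0.1872
Iter 5: z = -0.2675 + -0.1928i, |z|^2 = 0.1088
Iter 6: z = -0.3606 + -0.2268i, |z|^2 = 0.1815
Iter 7: z = -0.3164 + -0.1664i, |z|^2 = 0.1278
Iter 8: z = -0.3226 + -0.2247i, |z|^2 = 0.1545
Iter 9: z = -0.3414 + -0.1850i, |z|^2 = 0.1508
Iter 10: z = -0.3127 + -0.2036i, |z|^2 = 0.1392
Iter 11: z = -0.3387 + -0.2027i, |z|^2 = 0.1558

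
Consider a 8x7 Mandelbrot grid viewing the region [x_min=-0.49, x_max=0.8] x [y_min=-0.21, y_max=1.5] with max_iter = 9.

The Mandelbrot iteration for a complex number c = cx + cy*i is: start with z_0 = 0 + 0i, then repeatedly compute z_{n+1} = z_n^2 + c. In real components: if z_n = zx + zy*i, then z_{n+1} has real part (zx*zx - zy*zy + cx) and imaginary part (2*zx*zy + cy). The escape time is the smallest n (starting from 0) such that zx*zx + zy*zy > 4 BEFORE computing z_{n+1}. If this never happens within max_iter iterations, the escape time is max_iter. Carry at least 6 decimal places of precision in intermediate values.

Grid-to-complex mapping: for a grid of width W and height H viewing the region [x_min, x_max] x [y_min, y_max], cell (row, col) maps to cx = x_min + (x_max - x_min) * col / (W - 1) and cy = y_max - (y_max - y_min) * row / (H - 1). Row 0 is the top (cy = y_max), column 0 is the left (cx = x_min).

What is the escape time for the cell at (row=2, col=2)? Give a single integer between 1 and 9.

Answer: 9

Derivation:
z_0 = 0 + 0i, c = -0.1214 + 0.9300i
Iter 1: z = -0.1214 + 0.9300i, |z|^2 = 0.8796
Iter 2: z = -0.9716 + 0.7041i, |z|^2 = 1.4398
Iter 3: z = 0.3267 + -0.4383i, |z|^2 = 0.2988
Iter 4: z = -0.2068 + 0.6436i, |z|^2 = 0.4570
Iter 5: z = -0.4929 + 0.6639i, |z|^2 = 0.6837
Iter 6: z = -0.3192 + 0.2755i, |z|^2 = 0.1778
Iter 7: z = -0.0955 + 0.7541i, |z|^2 = 0.5778
Iter 8: z = -0.6810 + 0.7860i, |z|^2 = 1.0815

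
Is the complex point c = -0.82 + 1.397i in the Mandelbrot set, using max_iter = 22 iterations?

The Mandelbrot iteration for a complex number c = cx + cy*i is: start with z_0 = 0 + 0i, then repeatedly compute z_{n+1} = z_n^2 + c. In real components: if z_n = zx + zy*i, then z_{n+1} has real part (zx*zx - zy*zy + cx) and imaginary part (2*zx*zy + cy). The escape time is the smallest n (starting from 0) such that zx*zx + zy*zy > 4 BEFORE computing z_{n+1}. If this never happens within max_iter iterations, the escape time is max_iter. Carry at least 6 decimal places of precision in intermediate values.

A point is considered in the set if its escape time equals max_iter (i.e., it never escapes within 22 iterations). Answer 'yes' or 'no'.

z_0 = 0 + 0i, c = -0.8200 + 1.3970i
Iter 1: z = -0.8200 + 1.3970i, |z|^2 = 2.6240
Iter 2: z = -2.0992 + -0.8941i, |z|^2 = 5.2061
Escaped at iteration 2

Answer: no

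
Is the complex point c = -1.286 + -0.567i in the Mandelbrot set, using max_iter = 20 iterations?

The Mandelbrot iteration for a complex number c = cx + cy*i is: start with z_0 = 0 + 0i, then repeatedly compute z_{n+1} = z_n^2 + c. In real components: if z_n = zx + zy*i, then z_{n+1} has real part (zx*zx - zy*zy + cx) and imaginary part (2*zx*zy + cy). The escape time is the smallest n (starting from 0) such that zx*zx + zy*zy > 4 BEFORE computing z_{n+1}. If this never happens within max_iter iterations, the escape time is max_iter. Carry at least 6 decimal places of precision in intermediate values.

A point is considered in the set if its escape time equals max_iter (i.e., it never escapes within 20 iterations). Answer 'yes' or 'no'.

z_0 = 0 + 0i, c = -1.2860 + -0.5670i
Iter 1: z = -1.2860 + -0.5670i, |z|^2 = 1.9753
Iter 2: z = 0.0463 + 0.8913i, |z|^2 = 0.7966
Iter 3: z = -2.0783 + -0.4845i, |z|^2 = 4.5541
Escaped at iteration 3

Answer: no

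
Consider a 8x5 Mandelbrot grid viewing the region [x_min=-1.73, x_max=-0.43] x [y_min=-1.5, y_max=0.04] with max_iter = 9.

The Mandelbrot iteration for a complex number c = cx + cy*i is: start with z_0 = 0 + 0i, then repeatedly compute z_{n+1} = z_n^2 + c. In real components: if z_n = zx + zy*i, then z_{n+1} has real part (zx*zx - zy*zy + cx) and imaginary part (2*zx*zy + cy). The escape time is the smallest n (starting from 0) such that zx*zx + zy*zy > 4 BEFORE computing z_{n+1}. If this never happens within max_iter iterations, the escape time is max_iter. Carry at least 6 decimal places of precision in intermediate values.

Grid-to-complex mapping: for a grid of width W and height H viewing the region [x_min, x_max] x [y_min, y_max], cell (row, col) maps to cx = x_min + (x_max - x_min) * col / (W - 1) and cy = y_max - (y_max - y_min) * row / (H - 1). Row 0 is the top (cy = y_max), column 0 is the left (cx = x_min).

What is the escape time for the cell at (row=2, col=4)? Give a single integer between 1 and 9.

z_0 = 0 + 0i, c = -0.9871 + -0.7300i
Iter 1: z = -0.9871 + -0.7300i, |z|^2 = 1.5074
Iter 2: z = -0.5456 + 0.7112i, |z|^2 = 0.8035
Iter 3: z = -1.1953 + -1.5061i, |z|^2 = 3.6971
Iter 4: z = -1.8266 + 2.8705i, |z|^2 = 11.5763
Escaped at iteration 4

Answer: 4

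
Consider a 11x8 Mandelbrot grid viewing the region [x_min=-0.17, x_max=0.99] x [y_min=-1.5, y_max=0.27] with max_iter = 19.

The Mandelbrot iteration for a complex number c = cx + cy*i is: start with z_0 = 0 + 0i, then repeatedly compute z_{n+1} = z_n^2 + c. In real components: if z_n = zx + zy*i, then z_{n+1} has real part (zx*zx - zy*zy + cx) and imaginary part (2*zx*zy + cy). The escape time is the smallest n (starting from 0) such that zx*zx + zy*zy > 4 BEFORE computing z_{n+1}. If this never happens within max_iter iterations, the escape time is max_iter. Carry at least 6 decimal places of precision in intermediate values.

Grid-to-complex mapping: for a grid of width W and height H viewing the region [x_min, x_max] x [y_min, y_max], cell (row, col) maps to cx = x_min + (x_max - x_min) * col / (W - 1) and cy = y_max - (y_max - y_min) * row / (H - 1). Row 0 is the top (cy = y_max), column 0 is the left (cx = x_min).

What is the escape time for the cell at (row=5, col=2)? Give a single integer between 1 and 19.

z_0 = 0 + 0i, c = 0.0620 + -0.9943i
Iter 1: z = 0.0620 + -0.9943i, |z|^2 = 0.9924
Iter 2: z = -0.9228 + -1.1176i, |z|^2 = 2.1005
Iter 3: z = -0.3355 + 1.0682i, |z|^2 = 1.2537
Iter 4: z = -0.9666 + -1.7110i, |z|^2 = 3.8619
Iter 5: z = -1.9315 + 2.3133i, |z|^2 = 9.0821
Escaped at iteration 5

Answer: 5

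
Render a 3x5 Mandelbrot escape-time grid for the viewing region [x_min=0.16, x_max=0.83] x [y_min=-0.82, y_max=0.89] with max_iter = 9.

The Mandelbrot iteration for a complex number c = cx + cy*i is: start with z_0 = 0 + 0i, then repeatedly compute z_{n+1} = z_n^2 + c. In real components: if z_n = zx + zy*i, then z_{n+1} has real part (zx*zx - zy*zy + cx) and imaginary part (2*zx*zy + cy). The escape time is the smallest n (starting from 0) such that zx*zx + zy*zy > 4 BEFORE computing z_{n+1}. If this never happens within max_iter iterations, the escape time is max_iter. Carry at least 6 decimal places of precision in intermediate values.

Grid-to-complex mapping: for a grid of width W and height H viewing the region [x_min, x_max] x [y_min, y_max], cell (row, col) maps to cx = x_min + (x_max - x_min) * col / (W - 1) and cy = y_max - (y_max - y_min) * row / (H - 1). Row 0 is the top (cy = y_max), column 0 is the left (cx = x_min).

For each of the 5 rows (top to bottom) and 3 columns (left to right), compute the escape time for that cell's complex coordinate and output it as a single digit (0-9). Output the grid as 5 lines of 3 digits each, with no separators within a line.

(row=0, col=0): c = 0.1600 + 0.8900i → escape time 5
(row=0, col=1): c = 0.4950 + 0.8900i → escape time 3
(row=0, col=2): c = 0.8300 + 0.8900i → escape time 2
(row=1, col=0): c = 0.1600 + 0.4625i → escape time 9
(row=1, col=1): c = 0.4950 + 0.4625i → escape time 5
(row=1, col=2): c = 0.8300 + 0.4625i → escape time 3
(row=2, col=0): c = 0.1600 + 0.0350i → escape time 9
(row=2, col=1): c = 0.4950 + 0.0350i → escape time 5
(row=2, col=2): c = 0.8300 + 0.0350i → escape time 3
(row=3, col=0): c = 0.1600 + -0.3925i → escape time 9
(row=3, col=1): c = 0.4950 + -0.3925i → escape time 5
(row=3, col=2): c = 0.8300 + -0.3925i → escape time 3
(row=4, col=0): c = 0.1600 + -0.8200i → escape time 5
(row=4, col=1): c = 0.4950 + -0.8200i → escape time 3
(row=4, col=2): c = 0.8300 + -0.8200i → escape time 2

Answer: 532
953
953
953
532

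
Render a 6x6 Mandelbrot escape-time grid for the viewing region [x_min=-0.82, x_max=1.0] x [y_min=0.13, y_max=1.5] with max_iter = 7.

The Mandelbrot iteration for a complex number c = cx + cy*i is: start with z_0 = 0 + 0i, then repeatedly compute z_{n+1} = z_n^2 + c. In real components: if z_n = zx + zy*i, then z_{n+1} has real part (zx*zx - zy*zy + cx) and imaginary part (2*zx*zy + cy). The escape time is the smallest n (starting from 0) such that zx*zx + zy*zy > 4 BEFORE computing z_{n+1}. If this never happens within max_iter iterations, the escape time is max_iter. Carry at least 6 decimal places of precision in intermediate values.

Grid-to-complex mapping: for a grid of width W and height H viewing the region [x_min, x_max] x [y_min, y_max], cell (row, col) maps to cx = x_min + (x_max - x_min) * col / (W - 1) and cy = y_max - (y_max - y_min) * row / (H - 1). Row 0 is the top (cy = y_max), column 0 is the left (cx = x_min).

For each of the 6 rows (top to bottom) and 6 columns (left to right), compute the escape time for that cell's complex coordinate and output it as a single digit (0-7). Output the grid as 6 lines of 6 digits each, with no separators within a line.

Answer: 222222
333222
347422
477732
777732
777742

Derivation:
(row=0, col=0): c = -0.8200 + 1.5000i → escape time 2
(row=0, col=1): c = -0.4560 + 1.5000i → escape time 2
(row=0, col=2): c = -0.0920 + 1.5000i → escape time 2
(row=0, col=3): c = 0.2720 + 1.5000i → escape time 2
(row=0, col=4): c = 0.6360 + 1.5000i → escape time 2
(row=0, col=5): c = 1.0000 + 1.5000i → escape time 2
(row=1, col=0): c = -0.8200 + 1.2260i → escape time 3
(row=1, col=1): c = -0.4560 + 1.2260i → escape time 3
(row=1, col=2): c = -0.0920 + 1.2260i → escape time 3
(row=1, col=3): c = 0.2720 + 1.2260i → escape time 2
(row=1, col=4): c = 0.6360 + 1.2260i → escape time 2
(row=1, col=5): c = 1.0000 + 1.2260i → escape time 2
(row=2, col=0): c = -0.8200 + 0.9520i → escape time 3
(row=2, col=1): c = -0.4560 + 0.9520i → escape time 4
(row=2, col=2): c = -0.0920 + 0.9520i → escape time 7
(row=2, col=3): c = 0.2720 + 0.9520i → escape time 4
(row=2, col=4): c = 0.6360 + 0.9520i → escape time 2
(row=2, col=5): c = 1.0000 + 0.9520i → escape time 2
(row=3, col=0): c = -0.8200 + 0.6780i → escape time 4
(row=3, col=1): c = -0.4560 + 0.6780i → escape time 7
(row=3, col=2): c = -0.0920 + 0.6780i → escape time 7
(row=3, col=3): c = 0.2720 + 0.6780i → escape time 7
(row=3, col=4): c = 0.6360 + 0.6780i → escape time 3
(row=3, col=5): c = 1.0000 + 0.6780i → escape time 2
(row=4, col=0): c = -0.8200 + 0.4040i → escape time 7
(row=4, col=1): c = -0.4560 + 0.4040i → escape time 7
(row=4, col=2): c = -0.0920 + 0.4040i → escape time 7
(row=4, col=3): c = 0.2720 + 0.4040i → escape time 7
(row=4, col=4): c = 0.6360 + 0.4040i → escape time 3
(row=4, col=5): c = 1.0000 + 0.4040i → escape time 2
(row=5, col=0): c = -0.8200 + 0.1300i → escape time 7
(row=5, col=1): c = -0.4560 + 0.1300i → escape time 7
(row=5, col=2): c = -0.0920 + 0.1300i → escape time 7
(row=5, col=3): c = 0.2720 + 0.1300i → escape time 7
(row=5, col=4): c = 0.6360 + 0.1300i → escape time 4
(row=5, col=5): c = 1.0000 + 0.1300i → escape time 2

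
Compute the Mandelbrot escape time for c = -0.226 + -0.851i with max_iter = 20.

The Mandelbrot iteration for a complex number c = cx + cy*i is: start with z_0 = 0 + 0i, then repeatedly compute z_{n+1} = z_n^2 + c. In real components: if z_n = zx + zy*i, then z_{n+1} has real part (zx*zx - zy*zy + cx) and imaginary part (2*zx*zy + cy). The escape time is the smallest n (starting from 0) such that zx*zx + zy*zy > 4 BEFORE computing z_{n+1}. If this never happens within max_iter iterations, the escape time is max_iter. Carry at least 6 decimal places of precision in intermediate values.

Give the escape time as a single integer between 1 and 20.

Answer: 16

Derivation:
z_0 = 0 + 0i, c = -0.2260 + -0.8510i
Iter 1: z = -0.2260 + -0.8510i, |z|^2 = 0.7753
Iter 2: z = -0.8991 + -0.4663i, |z|^2 = 1.0259
Iter 3: z = 0.3649 + -0.0124i, |z|^2 = 0.1333
Iter 4: z = -0.0930 + -0.8600i, |z|^2 = 0.7483
Iter 5: z = -0.9570 + -0.6911i, |z|^2 = 1.3935
Iter 6: z = 0.2123 + 0.4718i, |z|^2 = 0.2677
Iter 7: z = -0.4035 + -0.6507i, |z|^2 = 0.5862
Iter 8: z = -0.4866 + -0.3259i, |z|^2 = 0.3430
Iter 9: z = -0.0955 + -0.5339i, |z|^2 = 0.2941
Iter 10: z = -0.5019 + -0.7491i, |z|^2 = 0.8130
Iter 11: z = -0.5352 + -0.0991i, |z|^2 = 0.2963
Iter 12: z = 0.0506 + -0.7449i, |z|^2 = 0.5575
Iter 13: z = -0.7783 + -0.9264i, |z|^2 = 1.4641
Iter 14: z = -0.4784 + 0.5911i, |z|^2 = 0.5783
Iter 15: z = -0.3465 + -1.4166i, |z|^2 = 2.1270
Iter 16: z = -2.1128 + 0.1308i, |z|^2 = 4.4811
Escaped at iteration 16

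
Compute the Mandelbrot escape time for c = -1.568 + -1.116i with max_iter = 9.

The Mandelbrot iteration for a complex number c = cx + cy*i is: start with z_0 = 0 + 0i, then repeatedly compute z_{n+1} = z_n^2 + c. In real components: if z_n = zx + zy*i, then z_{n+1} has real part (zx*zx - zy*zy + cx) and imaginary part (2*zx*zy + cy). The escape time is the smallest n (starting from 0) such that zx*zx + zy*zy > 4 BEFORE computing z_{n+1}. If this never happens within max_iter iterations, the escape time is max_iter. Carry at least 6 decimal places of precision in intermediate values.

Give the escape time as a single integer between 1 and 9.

Answer: 2

Derivation:
z_0 = 0 + 0i, c = -1.5680 + -1.1160i
Iter 1: z = -1.5680 + -1.1160i, |z|^2 = 3.7041
Iter 2: z = -0.3548 + 2.3838i, |z|^2 = 5.8083
Escaped at iteration 2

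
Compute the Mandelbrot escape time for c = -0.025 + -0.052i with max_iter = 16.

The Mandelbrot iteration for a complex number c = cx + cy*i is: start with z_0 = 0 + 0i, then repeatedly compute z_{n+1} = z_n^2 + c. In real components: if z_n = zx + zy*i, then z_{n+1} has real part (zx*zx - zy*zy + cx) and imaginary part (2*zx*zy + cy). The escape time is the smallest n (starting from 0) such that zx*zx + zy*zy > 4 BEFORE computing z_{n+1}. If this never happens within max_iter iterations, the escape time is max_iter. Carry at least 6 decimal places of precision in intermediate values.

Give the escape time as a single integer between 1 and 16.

Answer: 16

Derivation:
z_0 = 0 + 0i, c = -0.0250 + -0.0520i
Iter 1: z = -0.0250 + -0.0520i, |z|^2 = 0.0033
Iter 2: z = -0.0271 + -0.0494i, |z|^2 = 0.0032
Iter 3: z = -0.0267 + -0.0493i, |z|^2 = 0.0031
Iter 4: z = -0.0267 + -0.0494i, |z|^2 = 0.0032
Iter 5: z = -0.0267 + -0.0494i, |z|^2 = 0.0032
Iter 6: z = -0.0267 + -0.0494i, |z|^2 = 0.0032
Iter 7: z = -0.0267 + -0.0494i, |z|^2 = 0.0032
Iter 8: z = -0.0267 + -0.0494i, |z|^2 = 0.0032
Iter 9: z = -0.0267 + -0.0494i, |z|^2 = 0.0032
Iter 10: z = -0.0267 + -0.0494i, |z|^2 = 0.0032
Iter 11: z = -0.0267 + -0.0494i, |z|^2 = 0.0032
Iter 12: z = -0.0267 + -0.0494i, |z|^2 = 0.0032
Iter 13: z = -0.0267 + -0.0494i, |z|^2 = 0.0032
Iter 14: z = -0.0267 + -0.0494i, |z|^2 = 0.0032
Iter 15: z = -0.0267 + -0.0494i, |z|^2 = 0.0032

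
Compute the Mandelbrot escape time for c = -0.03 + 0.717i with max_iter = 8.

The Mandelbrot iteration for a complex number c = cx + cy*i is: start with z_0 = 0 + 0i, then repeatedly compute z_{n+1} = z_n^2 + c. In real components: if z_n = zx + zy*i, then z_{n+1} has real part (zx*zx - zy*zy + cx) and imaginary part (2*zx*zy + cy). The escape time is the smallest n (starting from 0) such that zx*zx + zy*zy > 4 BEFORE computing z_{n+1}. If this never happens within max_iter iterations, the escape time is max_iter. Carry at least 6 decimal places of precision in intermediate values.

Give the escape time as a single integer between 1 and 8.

z_0 = 0 + 0i, c = -0.0300 + 0.7170i
Iter 1: z = -0.0300 + 0.7170i, |z|^2 = 0.5150
Iter 2: z = -0.5432 + 0.6740i, |z|^2 = 0.7493
Iter 3: z = -0.1892 + -0.0152i, |z|^2 = 0.0360
Iter 4: z = 0.0056 + 0.7228i, |z|^2 = 0.5224
Iter 5: z = -0.5523 + 0.7250i, |z|^2 = 0.8308
Iter 6: z = -0.2506 + -0.0839i, |z|^2 = 0.0699
Iter 7: z = 0.0258 + 0.7591i, |z|^2 = 0.5769

Answer: 8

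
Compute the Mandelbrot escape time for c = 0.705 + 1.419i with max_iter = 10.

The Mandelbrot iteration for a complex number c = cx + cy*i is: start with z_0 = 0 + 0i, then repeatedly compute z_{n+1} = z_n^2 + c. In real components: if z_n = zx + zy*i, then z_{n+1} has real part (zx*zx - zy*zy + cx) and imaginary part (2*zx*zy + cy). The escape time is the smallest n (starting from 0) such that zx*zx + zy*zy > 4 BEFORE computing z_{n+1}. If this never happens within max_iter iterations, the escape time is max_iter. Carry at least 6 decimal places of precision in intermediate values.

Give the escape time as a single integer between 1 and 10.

z_0 = 0 + 0i, c = 0.7050 + 1.4190i
Iter 1: z = 0.7050 + 1.4190i, |z|^2 = 2.5106
Iter 2: z = -0.8115 + 3.4198i, |z|^2 = 12.3536
Escaped at iteration 2

Answer: 2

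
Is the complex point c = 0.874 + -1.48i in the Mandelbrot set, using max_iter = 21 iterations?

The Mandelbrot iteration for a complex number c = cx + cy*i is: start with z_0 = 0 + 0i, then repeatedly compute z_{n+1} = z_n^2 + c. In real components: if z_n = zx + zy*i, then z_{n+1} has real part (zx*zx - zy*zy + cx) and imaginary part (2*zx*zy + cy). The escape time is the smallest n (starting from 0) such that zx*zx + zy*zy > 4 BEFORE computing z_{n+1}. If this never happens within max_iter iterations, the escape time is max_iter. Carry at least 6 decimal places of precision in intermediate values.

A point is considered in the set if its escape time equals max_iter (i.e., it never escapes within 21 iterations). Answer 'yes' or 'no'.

z_0 = 0 + 0i, c = 0.8740 + -1.4800i
Iter 1: z = 0.8740 + -1.4800i, |z|^2 = 2.9543
Iter 2: z = -0.5525 + -4.0670i, |z|^2 = 16.8461
Escaped at iteration 2

Answer: no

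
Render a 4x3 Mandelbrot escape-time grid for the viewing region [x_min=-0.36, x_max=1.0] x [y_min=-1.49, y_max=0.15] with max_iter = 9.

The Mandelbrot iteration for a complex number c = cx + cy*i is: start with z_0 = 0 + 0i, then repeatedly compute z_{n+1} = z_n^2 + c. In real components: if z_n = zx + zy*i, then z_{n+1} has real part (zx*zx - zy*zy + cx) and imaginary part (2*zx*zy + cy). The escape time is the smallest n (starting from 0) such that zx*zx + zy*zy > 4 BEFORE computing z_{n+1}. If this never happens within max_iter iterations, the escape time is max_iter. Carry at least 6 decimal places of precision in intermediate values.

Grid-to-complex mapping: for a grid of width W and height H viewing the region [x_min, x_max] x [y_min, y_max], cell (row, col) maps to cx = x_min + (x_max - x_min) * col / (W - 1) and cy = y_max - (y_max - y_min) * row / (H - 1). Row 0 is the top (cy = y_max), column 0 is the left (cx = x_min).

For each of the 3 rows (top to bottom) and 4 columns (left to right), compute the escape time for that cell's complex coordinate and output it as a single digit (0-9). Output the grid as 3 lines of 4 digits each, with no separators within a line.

(row=0, col=0): c = -0.3600 + 0.1500i → escape time 9
(row=0, col=1): c = 0.0933 + 0.1500i → escape time 9
(row=0, col=2): c = 0.5467 + 0.1500i → escape time 4
(row=0, col=3): c = 1.0000 + 0.1500i → escape time 2
(row=1, col=0): c = -0.3600 + -0.6700i → escape time 9
(row=1, col=1): c = 0.0933 + -0.6700i → escape time 9
(row=1, col=2): c = 0.5467 + -0.6700i → escape time 3
(row=1, col=3): c = 1.0000 + -0.6700i → escape time 2
(row=2, col=0): c = -0.3600 + -1.4900i → escape time 2
(row=2, col=1): c = 0.0933 + -1.4900i → escape time 2
(row=2, col=2): c = 0.5467 + -1.4900i → escape time 2
(row=2, col=3): c = 1.0000 + -1.4900i → escape time 2

Answer: 9942
9932
2222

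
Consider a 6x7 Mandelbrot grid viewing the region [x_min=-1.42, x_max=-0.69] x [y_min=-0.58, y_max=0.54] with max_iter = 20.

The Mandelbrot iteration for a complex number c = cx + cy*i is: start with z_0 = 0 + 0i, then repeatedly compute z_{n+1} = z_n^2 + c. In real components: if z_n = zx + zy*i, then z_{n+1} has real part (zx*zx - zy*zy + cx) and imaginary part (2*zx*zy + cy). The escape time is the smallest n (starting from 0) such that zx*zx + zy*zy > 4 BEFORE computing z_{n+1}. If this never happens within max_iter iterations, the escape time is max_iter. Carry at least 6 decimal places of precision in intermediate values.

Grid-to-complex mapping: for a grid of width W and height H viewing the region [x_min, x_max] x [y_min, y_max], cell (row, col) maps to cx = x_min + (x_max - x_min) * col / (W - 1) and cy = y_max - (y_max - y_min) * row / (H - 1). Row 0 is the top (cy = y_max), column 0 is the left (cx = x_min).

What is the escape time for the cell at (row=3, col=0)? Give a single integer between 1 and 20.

Answer: 16

Derivation:
z_0 = 0 + 0i, c = -1.4200 + -0.0200i
Iter 1: z = -1.4200 + -0.0200i, |z|^2 = 2.0168
Iter 2: z = 0.5960 + 0.0368i, |z|^2 = 0.3566
Iter 3: z = -1.0661 + 0.0239i, |z|^2 = 1.1372
Iter 4: z = -0.2839 + -0.0709i, |z|^2 = 0.0856
Iter 5: z = -1.3444 + 0.0203i, |z|^2 = 1.8079
Iter 6: z = 0.3870 + -0.0745i, |z|^2 = 0.1553
Iter 7: z = -1.2757 + -0.0776i, |z|^2 = 1.6335
Iter 8: z = 0.2015 + 0.1781i, |z|^2 = 0.0723
Iter 9: z = -1.4111 + 0.0518i, |z|^2 = 1.9939
Iter 10: z = 0.5686 + -0.1661i, |z|^2 = 0.3509
Iter 11: z = -1.1243 + -0.2089i, |z|^2 = 1.3077
Iter 12: z = -0.1995 + 0.4497i, |z|^2 = 0.2420
Iter 13: z = -1.5824 + -0.1995i, |z|^2 = 2.5438
Iter 14: z = 1.0442 + 0.6112i, |z|^2 = 1.4639
Iter 15: z = -0.7033 + 1.2565i, |z|^2 = 2.0734
Iter 16: z = -2.5042 + -1.7874i, |z|^2 = 9.4655
Escaped at iteration 16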